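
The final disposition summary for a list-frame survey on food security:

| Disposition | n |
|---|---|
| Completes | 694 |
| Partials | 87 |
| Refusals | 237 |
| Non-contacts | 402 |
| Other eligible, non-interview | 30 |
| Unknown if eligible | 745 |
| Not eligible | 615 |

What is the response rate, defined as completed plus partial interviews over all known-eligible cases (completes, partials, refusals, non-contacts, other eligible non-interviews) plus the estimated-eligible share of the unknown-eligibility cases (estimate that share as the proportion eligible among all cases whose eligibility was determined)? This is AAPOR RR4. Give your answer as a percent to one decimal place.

Numerator → 694 + 87 = 781
Eligible (known) → 694 + 87 + 237 + 402 + 30 = 1450
e = 1450 / (1450 + 615) = 1450 / 2065 = 0.7022
Estimated eligible among unknowns → 0.7022 × 745 = 523.14
Base → 1450 + 523.14 = 1973.14
RR4 = 781 / 1973.14 = 0.3958

39.6%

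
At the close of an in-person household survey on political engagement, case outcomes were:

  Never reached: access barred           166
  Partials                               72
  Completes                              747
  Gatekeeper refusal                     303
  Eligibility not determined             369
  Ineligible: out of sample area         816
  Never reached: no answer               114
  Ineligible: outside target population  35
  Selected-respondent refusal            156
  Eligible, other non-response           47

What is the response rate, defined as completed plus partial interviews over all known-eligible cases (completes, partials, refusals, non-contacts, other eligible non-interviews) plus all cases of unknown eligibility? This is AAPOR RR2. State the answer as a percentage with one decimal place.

41.5%

Refused = 303 + 156 = 459
No answer / not reached = 114 + 166 = 280
Not eligible = 35 + 816 = 851
Numerator = 747 + 72 = 819
Denom = 747 + 72 + 459 + 280 + 47 + 369 = 1974
RR2 = 819 / 1974 = 0.4149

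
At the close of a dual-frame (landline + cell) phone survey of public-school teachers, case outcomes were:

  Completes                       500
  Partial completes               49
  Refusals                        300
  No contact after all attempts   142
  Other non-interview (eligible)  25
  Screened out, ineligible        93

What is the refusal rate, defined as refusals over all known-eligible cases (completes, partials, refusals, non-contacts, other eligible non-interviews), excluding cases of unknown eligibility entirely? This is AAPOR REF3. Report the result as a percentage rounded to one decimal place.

Top = 300
Denominator = 500 + 49 + 300 + 142 + 25 = 1016
REF3 = 300 / 1016 = 0.2953

29.5%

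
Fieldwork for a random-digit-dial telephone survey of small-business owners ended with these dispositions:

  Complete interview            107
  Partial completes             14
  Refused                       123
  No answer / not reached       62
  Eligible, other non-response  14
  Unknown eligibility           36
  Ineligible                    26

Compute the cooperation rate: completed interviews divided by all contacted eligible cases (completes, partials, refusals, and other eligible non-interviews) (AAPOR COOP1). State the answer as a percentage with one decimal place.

Top: 107
Denom: 107 + 14 + 123 + 14 = 258
COOP1 = 107 / 258 = 0.4147

41.5%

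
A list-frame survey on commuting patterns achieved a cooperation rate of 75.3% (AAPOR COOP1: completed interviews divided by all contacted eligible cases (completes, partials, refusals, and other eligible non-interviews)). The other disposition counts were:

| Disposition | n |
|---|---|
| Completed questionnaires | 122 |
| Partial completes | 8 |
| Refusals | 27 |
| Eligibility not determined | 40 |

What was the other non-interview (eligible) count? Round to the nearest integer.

COOP1 = 122 / D = 0.753
D = 122 / 0.753 = 162.0
Remaining denominator categories sum to 157
other non-interview (eligible) = 162.0 − 157 ≈ 5

5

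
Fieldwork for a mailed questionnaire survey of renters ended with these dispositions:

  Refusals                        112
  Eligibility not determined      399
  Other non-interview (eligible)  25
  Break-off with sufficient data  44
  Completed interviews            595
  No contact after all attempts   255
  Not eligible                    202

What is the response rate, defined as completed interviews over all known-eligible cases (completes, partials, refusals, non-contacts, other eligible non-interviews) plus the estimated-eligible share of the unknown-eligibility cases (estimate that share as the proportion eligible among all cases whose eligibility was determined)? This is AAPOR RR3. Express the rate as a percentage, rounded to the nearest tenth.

43.6%

Numerator: 595
Known eligible: 595 + 44 + 112 + 255 + 25 = 1031
e = 1031 / (1031 + 202) = 1031 / 1233 = 0.8362
Estimated eligible among unknowns: 0.8362 × 399 = 333.64
Denom: 1031 + 333.64 = 1364.64
RR3 = 595 / 1364.64 = 0.4360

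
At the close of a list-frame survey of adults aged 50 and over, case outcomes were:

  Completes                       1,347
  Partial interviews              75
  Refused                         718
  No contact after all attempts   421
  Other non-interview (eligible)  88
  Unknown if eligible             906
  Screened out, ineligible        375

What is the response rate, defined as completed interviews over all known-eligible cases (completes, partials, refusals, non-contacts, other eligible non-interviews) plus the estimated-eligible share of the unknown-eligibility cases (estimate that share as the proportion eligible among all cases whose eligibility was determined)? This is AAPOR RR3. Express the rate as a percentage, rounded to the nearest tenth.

Num → 1347
Eligible (known) → 1347 + 75 + 718 + 421 + 88 = 2649
e = 2649 / (2649 + 375) = 2649 / 3024 = 0.8760
e × U → 0.8760 × 906 = 793.66
Base → 2649 + 793.66 = 3442.66
RR3 = 1347 / 3442.66 = 0.3913

39.1%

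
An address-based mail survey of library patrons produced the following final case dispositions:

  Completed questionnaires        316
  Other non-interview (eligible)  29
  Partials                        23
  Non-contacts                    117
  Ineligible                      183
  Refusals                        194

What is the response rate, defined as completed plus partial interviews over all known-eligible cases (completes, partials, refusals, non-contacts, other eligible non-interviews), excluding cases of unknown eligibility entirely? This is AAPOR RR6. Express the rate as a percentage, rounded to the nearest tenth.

49.9%

Top: 316 + 23 = 339
Denom: 316 + 23 + 194 + 117 + 29 = 679
RR6 = 339 / 679 = 0.4993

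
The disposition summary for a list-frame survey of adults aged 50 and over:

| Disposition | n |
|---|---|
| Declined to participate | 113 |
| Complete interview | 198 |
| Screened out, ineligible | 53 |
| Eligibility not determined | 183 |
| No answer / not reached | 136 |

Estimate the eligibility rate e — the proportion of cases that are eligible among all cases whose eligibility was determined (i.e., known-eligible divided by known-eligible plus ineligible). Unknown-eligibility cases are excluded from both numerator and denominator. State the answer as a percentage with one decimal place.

Known eligible: 198 + 113 + 136 = 447
e = 447 / (447 + 53) = 447 / 500 = 0.8940

89.4%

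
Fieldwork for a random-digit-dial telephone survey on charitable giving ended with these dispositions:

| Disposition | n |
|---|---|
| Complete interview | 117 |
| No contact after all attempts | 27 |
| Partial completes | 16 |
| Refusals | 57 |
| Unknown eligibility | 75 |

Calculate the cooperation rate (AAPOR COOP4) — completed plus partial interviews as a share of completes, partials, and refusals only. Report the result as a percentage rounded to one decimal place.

Num: 117 + 16 = 133
Denom: 117 + 16 + 57 = 190
COOP4 = 133 / 190 = 0.7000

70.0%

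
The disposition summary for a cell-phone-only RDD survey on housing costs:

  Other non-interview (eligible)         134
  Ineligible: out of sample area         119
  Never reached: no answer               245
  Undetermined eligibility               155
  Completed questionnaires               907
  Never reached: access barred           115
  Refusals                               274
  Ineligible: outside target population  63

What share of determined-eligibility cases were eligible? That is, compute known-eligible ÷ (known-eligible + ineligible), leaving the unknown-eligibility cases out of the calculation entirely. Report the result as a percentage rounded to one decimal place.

No contact after all attempts = 245 + 115 = 360
Out of scope = 63 + 119 = 182
Known eligible: 907 + 274 + 360 + 134 = 1675
e = 1675 / (1675 + 182) = 1675 / 1857 = 0.9020

90.2%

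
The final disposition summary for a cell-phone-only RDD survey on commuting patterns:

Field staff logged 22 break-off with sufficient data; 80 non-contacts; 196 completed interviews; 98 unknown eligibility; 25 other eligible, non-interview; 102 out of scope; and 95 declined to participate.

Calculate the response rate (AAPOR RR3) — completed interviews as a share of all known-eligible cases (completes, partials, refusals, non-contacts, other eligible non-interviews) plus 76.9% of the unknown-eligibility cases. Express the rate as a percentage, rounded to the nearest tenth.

Top = 196
Eligible (known) = 196 + 22 + 95 + 80 + 25 = 418
Eligible share of unknowns = 0.7690 × 98 = 75.36
Base = 418 + 75.36 = 493.36
RR3 = 196 / 493.36 = 0.3973

39.7%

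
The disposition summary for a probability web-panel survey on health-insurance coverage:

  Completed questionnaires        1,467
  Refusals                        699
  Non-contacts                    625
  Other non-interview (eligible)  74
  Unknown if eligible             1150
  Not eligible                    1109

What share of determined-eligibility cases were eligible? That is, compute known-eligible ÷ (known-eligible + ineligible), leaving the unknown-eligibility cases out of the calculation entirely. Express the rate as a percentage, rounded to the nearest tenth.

72.1%

Determined eligible → 1467 + 699 + 625 + 74 = 2865
e = 2865 / (2865 + 1109) = 2865 / 3974 = 0.7209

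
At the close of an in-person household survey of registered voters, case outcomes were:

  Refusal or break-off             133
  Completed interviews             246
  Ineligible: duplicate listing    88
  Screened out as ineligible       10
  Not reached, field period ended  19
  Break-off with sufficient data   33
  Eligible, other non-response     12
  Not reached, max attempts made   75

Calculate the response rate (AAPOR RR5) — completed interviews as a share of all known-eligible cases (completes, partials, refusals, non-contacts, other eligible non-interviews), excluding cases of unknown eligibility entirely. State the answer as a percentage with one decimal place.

47.5%

No contact after all attempts = 19 + 75 = 94
Out of scope = 10 + 88 = 98
Numerator: 246
Denom: 246 + 33 + 133 + 94 + 12 = 518
RR5 = 246 / 518 = 0.4749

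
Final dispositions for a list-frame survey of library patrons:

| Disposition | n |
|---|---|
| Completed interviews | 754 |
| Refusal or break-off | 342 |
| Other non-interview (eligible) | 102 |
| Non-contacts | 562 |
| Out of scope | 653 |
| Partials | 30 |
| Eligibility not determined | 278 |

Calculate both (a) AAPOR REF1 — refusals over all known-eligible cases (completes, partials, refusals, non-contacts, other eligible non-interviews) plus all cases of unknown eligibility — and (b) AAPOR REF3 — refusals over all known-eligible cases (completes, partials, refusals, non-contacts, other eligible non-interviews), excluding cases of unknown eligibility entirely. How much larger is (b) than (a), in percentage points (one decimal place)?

2.6

Num = 342
Denominator = 754 + 30 + 342 + 562 + 102 + 278 = 2068
REF1 = 342 / 2068 = 0.1654
Denominator = 754 + 30 + 342 + 562 + 102 = 1790
REF3 = 342 / 1790 = 0.1911
Difference = 19.11 − 16.54 = 2.57 percentage points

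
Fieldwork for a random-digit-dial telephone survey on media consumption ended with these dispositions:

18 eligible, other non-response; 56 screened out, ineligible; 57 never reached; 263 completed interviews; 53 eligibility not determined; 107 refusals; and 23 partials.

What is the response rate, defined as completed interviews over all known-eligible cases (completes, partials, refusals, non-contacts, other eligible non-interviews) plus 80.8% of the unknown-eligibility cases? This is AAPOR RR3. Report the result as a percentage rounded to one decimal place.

Top → 263
Known eligible → 263 + 23 + 107 + 57 + 18 = 468
Eligible share of unknowns → 0.8080 × 53 = 42.82
Base → 468 + 42.82 = 510.82
RR3 = 263 / 510.82 = 0.5149

51.5%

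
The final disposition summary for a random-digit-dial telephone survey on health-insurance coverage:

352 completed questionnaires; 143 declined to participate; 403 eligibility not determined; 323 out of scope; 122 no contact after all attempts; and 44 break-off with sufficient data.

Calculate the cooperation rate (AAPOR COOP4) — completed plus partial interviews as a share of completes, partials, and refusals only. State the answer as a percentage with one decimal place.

73.5%

Numerator → 352 + 44 = 396
Denom → 352 + 44 + 143 = 539
COOP4 = 396 / 539 = 0.7347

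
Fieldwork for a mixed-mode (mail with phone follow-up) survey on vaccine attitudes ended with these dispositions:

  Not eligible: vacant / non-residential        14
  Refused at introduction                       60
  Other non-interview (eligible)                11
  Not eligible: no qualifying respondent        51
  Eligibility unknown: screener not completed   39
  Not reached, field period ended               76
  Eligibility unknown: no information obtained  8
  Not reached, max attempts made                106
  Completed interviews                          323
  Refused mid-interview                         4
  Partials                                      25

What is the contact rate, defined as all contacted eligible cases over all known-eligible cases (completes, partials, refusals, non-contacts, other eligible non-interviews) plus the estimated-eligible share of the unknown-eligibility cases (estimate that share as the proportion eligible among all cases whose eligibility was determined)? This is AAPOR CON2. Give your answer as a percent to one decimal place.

Declined to participate = 60 + 4 = 64
No contact after all attempts = 76 + 106 = 182
Eligibility not determined = 39 + 8 = 47
Out of scope = 51 + 14 = 65
Top → 323 + 25 + 64 + 11 = 423
Determined eligible → 323 + 25 + 64 + 182 + 11 = 605
e = 605 / (605 + 65) = 605 / 670 = 0.9030
Eligible share of unknowns → 0.9030 × 47 = 42.44
Denominator → 605 + 42.44 = 647.44
CON2 = 423 / 647.44 = 0.6533

65.3%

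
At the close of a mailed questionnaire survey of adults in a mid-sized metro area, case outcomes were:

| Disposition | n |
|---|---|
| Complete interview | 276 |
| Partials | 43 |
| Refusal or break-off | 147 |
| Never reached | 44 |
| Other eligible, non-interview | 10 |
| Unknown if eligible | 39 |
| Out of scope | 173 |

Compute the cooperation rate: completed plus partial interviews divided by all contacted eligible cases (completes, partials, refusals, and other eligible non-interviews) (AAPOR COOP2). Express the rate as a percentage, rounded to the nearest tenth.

67.0%

Numerator: 276 + 43 = 319
Denominator: 276 + 43 + 147 + 10 = 476
COOP2 = 319 / 476 = 0.6702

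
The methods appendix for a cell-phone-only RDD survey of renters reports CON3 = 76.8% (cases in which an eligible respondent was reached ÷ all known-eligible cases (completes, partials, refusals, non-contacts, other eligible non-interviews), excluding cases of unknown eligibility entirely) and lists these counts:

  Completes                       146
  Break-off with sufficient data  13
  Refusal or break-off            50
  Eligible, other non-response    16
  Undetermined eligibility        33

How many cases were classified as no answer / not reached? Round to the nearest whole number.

68

Top → 146 + 13 + 50 + 16 = 225
CON3 = 225 / D = 0.768
D = 225 / 0.768 = 293.0
Rest of base = 225
no answer / not reached = 293.0 − 225 ≈ 68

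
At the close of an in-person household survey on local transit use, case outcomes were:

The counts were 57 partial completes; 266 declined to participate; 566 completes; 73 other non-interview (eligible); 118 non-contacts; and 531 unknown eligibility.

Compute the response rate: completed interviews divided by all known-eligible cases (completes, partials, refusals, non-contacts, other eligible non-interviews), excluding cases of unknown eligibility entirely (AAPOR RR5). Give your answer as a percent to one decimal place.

52.4%

Numerator = 566
Base = 566 + 57 + 266 + 118 + 73 = 1080
RR5 = 566 / 1080 = 0.5241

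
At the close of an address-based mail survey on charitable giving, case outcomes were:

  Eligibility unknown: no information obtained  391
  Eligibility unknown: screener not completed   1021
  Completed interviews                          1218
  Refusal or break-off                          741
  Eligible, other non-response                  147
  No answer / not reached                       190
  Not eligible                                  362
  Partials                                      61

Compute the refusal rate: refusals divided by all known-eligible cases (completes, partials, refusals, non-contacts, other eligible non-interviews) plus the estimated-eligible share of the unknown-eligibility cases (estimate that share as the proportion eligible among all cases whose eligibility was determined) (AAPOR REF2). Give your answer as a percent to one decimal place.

20.7%

Eligibility not determined = 1021 + 391 = 1412
Top: 741
Known eligible: 1218 + 61 + 741 + 190 + 147 = 2357
e = 2357 / (2357 + 362) = 2357 / 2719 = 0.8669
e × U: 0.8669 × 1412 = 1224.06
Denom: 2357 + 1224.06 = 3581.06
REF2 = 741 / 3581.06 = 0.2069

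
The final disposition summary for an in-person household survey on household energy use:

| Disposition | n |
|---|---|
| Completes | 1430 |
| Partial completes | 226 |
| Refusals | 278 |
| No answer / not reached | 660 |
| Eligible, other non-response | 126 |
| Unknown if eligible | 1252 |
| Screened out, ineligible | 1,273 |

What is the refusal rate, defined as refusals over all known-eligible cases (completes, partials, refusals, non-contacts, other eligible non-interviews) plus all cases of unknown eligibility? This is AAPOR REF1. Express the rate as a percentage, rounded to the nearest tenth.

Top → 278
Base → 1430 + 226 + 278 + 660 + 126 + 1252 = 3972
REF1 = 278 / 3972 = 0.0700

7.0%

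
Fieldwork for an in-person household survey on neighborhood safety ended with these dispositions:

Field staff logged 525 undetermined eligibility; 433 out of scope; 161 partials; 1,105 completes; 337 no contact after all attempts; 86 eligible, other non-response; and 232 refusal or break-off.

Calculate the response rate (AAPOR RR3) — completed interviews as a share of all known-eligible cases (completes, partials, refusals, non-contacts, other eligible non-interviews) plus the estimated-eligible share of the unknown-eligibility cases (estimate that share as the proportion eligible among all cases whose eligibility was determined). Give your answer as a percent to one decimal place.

47.0%

Numerator → 1105
Determined eligible → 1105 + 161 + 232 + 337 + 86 = 1921
e = 1921 / (1921 + 433) = 1921 / 2354 = 0.8161
Eligible share of unknowns → 0.8161 × 525 = 428.45
Denominator → 1921 + 428.45 = 2349.45
RR3 = 1105 / 2349.45 = 0.4703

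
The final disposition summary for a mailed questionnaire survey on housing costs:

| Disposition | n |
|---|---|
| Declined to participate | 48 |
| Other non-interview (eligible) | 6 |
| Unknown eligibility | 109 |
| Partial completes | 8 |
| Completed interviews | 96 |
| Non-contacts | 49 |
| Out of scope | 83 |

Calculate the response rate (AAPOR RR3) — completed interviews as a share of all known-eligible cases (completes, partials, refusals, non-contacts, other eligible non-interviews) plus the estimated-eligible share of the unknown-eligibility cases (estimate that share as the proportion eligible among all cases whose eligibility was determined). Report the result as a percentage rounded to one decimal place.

Num → 96
Determined eligible → 96 + 8 + 48 + 49 + 6 = 207
e = 207 / (207 + 83) = 207 / 290 = 0.7138
Eligible share of unknowns → 0.7138 × 109 = 77.80
Denom → 207 + 77.80 = 284.80
RR3 = 96 / 284.80 = 0.3371

33.7%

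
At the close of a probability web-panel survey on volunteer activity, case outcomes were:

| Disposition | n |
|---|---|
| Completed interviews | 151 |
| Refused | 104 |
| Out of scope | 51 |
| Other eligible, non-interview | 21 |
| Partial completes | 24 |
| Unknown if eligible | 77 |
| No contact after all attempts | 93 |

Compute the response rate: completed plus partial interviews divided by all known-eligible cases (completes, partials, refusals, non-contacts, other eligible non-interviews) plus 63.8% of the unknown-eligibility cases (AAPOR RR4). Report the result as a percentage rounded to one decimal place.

39.6%

Num → 151 + 24 = 175
Known eligible → 151 + 24 + 104 + 93 + 21 = 393
Estimated eligible among unknowns → 0.6380 × 77 = 49.13
Base → 393 + 49.13 = 442.13
RR4 = 175 / 442.13 = 0.3958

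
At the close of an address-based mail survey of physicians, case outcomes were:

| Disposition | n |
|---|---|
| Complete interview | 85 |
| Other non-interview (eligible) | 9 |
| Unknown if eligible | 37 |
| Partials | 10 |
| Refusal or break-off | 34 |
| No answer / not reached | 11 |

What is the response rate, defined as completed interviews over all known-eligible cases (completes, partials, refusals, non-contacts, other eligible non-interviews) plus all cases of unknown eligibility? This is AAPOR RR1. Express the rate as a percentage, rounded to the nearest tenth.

45.7%

Top = 85
Denominator = 85 + 10 + 34 + 11 + 9 + 37 = 186
RR1 = 85 / 186 = 0.4570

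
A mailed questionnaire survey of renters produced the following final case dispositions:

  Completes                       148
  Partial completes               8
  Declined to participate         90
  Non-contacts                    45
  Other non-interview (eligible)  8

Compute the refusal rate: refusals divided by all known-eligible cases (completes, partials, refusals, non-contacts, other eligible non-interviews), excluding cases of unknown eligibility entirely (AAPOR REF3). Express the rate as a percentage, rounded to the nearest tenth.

30.1%

Numerator = 90
Base = 148 + 8 + 90 + 45 + 8 = 299
REF3 = 90 / 299 = 0.3010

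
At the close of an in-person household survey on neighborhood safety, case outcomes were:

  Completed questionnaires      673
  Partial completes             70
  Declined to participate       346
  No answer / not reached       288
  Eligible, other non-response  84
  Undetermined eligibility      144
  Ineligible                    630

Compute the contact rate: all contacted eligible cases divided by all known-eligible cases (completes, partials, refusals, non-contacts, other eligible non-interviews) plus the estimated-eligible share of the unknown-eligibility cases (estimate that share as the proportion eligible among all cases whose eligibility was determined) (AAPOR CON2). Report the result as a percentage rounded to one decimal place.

75.1%

Numerator → 673 + 70 + 346 + 84 = 1173
Eligible (known) → 673 + 70 + 346 + 288 + 84 = 1461
e = 1461 / (1461 + 630) = 1461 / 2091 = 0.6987
e × U → 0.6987 × 144 = 100.61
Denominator → 1461 + 100.61 = 1561.61
CON2 = 1173 / 1561.61 = 0.7511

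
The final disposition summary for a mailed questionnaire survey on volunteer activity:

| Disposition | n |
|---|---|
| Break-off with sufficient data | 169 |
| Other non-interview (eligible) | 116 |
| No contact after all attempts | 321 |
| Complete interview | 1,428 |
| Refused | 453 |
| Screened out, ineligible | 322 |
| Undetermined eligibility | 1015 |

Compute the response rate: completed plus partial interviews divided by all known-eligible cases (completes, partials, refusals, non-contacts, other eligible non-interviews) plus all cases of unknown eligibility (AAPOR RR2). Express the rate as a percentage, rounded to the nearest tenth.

45.6%

Numerator → 1428 + 169 = 1597
Denominator → 1428 + 169 + 453 + 321 + 116 + 1015 = 3502
RR2 = 1597 / 3502 = 0.4560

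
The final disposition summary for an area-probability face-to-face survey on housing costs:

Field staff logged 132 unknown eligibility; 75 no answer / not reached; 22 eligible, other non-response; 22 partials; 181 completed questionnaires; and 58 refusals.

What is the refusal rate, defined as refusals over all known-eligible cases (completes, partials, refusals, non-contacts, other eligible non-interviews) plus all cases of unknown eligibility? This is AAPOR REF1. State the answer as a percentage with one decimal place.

11.8%

Top → 58
Denominator → 181 + 22 + 58 + 75 + 22 + 132 = 490
REF1 = 58 / 490 = 0.1184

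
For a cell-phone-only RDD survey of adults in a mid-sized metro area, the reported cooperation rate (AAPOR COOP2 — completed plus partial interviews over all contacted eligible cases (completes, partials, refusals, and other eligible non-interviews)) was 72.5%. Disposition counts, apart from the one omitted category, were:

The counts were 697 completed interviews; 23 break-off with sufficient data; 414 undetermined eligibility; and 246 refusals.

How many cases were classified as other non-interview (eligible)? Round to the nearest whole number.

27

Num: 697 + 23 = 720
COOP2 = 720 / D = 0.725
D = 720 / 0.725 = 993.1
Other denominator terms total 966
other non-interview (eligible) = 993.1 − 966 ≈ 27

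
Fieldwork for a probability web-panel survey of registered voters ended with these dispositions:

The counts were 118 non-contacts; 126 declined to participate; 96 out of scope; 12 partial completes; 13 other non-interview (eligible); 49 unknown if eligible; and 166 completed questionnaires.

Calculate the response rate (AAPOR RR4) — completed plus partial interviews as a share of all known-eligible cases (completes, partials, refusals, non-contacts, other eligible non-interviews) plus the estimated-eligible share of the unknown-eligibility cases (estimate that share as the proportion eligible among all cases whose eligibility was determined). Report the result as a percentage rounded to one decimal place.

37.5%

Top: 166 + 12 = 178
Eligible (known): 166 + 12 + 126 + 118 + 13 = 435
e = 435 / (435 + 96) = 435 / 531 = 0.8192
Eligible share of unknowns: 0.8192 × 49 = 40.14
Base: 435 + 40.14 = 475.14
RR4 = 178 / 475.14 = 0.3746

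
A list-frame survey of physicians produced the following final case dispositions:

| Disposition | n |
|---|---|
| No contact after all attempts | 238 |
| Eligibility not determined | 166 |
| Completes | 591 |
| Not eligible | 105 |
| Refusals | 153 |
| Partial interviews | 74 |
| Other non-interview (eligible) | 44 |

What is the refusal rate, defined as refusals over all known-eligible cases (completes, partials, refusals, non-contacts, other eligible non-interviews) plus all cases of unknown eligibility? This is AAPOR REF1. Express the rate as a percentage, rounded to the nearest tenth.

Numerator = 153
Base = 591 + 74 + 153 + 238 + 44 + 166 = 1266
REF1 = 153 / 1266 = 0.1209

12.1%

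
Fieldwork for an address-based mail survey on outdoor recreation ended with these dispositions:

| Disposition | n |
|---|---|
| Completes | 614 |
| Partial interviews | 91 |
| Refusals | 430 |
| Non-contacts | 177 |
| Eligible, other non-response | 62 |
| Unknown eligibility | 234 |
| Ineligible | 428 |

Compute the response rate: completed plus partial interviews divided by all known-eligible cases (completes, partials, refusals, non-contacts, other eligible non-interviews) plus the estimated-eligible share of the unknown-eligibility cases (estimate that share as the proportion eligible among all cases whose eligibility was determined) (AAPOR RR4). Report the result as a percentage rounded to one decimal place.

Top → 614 + 91 = 705
Determined eligible → 614 + 91 + 430 + 177 + 62 = 1374
e = 1374 / (1374 + 428) = 1374 / 1802 = 0.7625
Eligible share of unknowns → 0.7625 × 234 = 178.42
Denom → 1374 + 178.42 = 1552.42
RR4 = 705 / 1552.42 = 0.4541

45.4%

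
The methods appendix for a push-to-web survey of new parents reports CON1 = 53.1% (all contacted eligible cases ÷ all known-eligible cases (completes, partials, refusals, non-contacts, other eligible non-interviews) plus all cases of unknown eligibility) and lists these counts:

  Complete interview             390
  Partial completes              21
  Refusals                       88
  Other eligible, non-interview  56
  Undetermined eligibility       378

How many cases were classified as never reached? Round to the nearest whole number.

112

Num → 390 + 21 + 88 + 56 = 555
CON1 = 555 / D = 0.531
D = 555 / 0.531 = 1045.2
Other denominator terms total 933
never reached = 1045.2 − 933 ≈ 112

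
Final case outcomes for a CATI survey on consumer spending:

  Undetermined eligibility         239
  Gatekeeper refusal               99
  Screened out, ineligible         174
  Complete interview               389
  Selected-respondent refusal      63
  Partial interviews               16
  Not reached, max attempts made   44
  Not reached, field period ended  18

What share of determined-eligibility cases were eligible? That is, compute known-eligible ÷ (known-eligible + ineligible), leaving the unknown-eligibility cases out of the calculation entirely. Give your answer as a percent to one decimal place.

78.3%

Refusal or break-off = 99 + 63 = 162
Never reached = 18 + 44 = 62
Eligible (known) = 389 + 16 + 162 + 62 = 629
e = 629 / (629 + 174) = 629 / 803 = 0.7833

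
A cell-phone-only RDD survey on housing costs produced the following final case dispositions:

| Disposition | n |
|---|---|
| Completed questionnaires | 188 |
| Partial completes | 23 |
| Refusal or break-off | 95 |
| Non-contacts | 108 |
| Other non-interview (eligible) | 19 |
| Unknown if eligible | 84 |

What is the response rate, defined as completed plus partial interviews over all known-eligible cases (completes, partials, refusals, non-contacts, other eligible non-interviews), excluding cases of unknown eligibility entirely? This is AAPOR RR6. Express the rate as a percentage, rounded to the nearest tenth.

48.7%

Top = 188 + 23 = 211
Denom = 188 + 23 + 95 + 108 + 19 = 433
RR6 = 211 / 433 = 0.4873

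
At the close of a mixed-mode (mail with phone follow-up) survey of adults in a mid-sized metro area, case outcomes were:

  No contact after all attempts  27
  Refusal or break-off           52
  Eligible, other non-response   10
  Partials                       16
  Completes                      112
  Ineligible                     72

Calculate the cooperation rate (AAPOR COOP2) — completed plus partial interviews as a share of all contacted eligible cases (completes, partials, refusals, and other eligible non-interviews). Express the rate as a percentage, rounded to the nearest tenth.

67.4%

Numerator = 112 + 16 = 128
Denom = 112 + 16 + 52 + 10 = 190
COOP2 = 128 / 190 = 0.6737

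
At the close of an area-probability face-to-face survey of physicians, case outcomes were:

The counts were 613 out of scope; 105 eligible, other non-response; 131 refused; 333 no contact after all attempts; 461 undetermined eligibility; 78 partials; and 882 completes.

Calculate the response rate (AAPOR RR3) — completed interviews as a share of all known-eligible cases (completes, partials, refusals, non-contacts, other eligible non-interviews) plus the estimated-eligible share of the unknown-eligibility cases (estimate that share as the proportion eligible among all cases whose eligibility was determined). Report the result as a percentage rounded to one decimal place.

Num → 882
Known eligible → 882 + 78 + 131 + 333 + 105 = 1529
e = 1529 / (1529 + 613) = 1529 / 2142 = 0.7138
Eligible share of unknowns → 0.7138 × 461 = 329.06
Base → 1529 + 329.06 = 1858.06
RR3 = 882 / 1858.06 = 0.4747

47.5%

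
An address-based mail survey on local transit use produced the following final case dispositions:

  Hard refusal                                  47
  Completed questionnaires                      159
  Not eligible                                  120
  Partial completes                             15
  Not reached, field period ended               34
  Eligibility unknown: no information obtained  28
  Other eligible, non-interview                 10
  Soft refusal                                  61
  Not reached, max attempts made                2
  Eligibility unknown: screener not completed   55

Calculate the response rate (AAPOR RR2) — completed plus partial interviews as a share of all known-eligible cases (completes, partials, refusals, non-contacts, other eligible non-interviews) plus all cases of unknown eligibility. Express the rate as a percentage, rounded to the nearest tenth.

42.3%

Declined to participate = 47 + 61 = 108
Non-contacts = 34 + 2 = 36
Unknown eligibility = 55 + 28 = 83
Top → 159 + 15 = 174
Denominator → 159 + 15 + 108 + 36 + 10 + 83 = 411
RR2 = 174 / 411 = 0.4234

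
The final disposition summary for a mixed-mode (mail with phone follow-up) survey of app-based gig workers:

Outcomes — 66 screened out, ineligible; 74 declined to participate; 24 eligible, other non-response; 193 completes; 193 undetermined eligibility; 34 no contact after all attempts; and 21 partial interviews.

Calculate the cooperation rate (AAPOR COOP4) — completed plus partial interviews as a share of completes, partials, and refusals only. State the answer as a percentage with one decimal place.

Numerator: 193 + 21 = 214
Denominator: 193 + 21 + 74 = 288
COOP4 = 214 / 288 = 0.7431

74.3%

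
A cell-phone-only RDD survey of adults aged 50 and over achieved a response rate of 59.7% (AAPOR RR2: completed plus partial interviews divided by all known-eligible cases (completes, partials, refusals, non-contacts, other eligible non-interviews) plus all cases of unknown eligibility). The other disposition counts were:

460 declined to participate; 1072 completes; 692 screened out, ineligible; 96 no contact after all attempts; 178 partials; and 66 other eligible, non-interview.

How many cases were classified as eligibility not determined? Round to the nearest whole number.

222

Numerator → 1072 + 178 = 1250
RR2 = 1250 / D = 0.597
D = 1250 / 0.597 = 2093.8
Other denominator terms total 1872
eligibility not determined = 2093.8 − 1872 ≈ 222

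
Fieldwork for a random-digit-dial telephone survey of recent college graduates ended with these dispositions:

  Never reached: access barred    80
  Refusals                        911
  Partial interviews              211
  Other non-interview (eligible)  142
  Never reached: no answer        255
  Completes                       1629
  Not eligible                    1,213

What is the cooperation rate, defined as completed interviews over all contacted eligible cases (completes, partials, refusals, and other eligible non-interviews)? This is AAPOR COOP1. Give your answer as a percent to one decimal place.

56.3%

Non-contacts = 255 + 80 = 335
Top → 1629
Denominator → 1629 + 211 + 911 + 142 = 2893
COOP1 = 1629 / 2893 = 0.5631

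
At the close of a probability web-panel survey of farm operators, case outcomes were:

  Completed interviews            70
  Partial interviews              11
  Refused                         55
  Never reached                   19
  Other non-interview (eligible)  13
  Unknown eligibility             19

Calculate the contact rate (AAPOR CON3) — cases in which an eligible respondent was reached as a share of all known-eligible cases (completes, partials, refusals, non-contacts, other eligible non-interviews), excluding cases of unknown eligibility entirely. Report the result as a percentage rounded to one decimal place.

88.7%

Top = 70 + 11 + 55 + 13 = 149
Base = 70 + 11 + 55 + 19 + 13 = 168
CON3 = 149 / 168 = 0.8869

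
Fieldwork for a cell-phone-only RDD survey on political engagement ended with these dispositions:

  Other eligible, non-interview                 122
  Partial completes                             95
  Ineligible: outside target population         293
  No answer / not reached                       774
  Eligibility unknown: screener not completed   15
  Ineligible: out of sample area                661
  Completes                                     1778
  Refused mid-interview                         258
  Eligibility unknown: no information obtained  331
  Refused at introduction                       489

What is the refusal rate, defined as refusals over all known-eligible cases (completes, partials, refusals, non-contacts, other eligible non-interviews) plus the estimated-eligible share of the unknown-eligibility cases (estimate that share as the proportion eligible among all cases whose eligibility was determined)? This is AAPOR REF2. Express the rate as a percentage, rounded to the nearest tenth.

19.7%

Refusals = 489 + 258 = 747
Unknown eligibility = 15 + 331 = 346
Screened out, ineligible = 293 + 661 = 954
Num → 747
Determined eligible → 1778 + 95 + 747 + 774 + 122 = 3516
e = 3516 / (3516 + 954) = 3516 / 4470 = 0.7866
Estimated eligible among unknowns → 0.7866 × 346 = 272.16
Denominator → 3516 + 272.16 = 3788.16
REF2 = 747 / 3788.16 = 0.1972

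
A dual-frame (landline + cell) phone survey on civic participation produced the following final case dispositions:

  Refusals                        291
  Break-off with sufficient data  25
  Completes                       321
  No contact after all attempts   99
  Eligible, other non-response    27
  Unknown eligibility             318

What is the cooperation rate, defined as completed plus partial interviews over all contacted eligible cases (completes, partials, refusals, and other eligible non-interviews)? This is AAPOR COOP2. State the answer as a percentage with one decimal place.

Numerator: 321 + 25 = 346
Denom: 321 + 25 + 291 + 27 = 664
COOP2 = 346 / 664 = 0.5211

52.1%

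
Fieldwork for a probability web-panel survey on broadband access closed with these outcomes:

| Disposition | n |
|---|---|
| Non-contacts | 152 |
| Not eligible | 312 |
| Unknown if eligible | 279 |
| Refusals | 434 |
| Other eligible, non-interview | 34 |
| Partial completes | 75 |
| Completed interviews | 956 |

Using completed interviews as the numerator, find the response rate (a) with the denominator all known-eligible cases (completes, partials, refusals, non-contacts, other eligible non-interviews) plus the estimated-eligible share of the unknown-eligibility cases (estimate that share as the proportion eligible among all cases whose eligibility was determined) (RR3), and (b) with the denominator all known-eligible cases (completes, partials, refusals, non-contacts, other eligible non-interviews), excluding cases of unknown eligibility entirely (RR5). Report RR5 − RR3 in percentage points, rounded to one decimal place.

7.2

Numerator = 956
Known eligible = 956 + 75 + 434 + 152 + 34 = 1651
e = 1651 / (1651 + 312) = 1651 / 1963 = 0.8411
Estimated eligible among unknowns = 0.8411 × 279 = 234.67
Base = 1651 + 234.67 = 1885.67
RR3 = 956 / 1885.67 = 0.5070
Base = 956 + 75 + 434 + 152 + 34 = 1651
RR5 = 956 / 1651 = 0.5790
Difference = 57.90 − 50.70 = 7.20 percentage points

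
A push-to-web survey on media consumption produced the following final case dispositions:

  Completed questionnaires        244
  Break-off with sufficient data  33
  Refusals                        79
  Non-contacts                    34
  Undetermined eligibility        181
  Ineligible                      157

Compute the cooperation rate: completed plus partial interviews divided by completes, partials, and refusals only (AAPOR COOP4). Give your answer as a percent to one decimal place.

77.8%

Top = 244 + 33 = 277
Denom = 244 + 33 + 79 = 356
COOP4 = 277 / 356 = 0.7781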